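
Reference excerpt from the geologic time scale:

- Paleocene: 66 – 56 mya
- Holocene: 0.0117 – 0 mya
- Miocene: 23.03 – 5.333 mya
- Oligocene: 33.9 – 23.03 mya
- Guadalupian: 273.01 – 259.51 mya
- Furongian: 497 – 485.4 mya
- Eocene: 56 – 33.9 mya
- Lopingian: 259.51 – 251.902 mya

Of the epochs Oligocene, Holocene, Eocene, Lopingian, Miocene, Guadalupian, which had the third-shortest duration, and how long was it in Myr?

Durations: Oligocene 10.87; Holocene 0.0117; Eocene 22.1; Lopingian 7.608; Miocene 17.697; Guadalupian 13.5 Myr.
Sorted shortest-first: Holocene (0.0117), Lopingian (7.608), Oligocene (10.87), Guadalupian (13.5), Miocene (17.697), Eocene (22.1).
The third shortest is Oligocene at 10.87 Myr.

Oligocene, 10.87 million years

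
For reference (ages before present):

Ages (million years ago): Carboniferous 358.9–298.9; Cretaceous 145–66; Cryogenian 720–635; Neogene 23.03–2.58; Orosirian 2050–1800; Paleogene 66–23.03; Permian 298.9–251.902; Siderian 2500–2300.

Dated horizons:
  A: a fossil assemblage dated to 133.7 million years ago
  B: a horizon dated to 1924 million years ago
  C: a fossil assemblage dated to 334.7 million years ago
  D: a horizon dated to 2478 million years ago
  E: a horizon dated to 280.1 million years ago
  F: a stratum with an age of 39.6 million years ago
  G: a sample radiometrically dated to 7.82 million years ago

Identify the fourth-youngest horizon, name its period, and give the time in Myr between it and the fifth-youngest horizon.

Smaller Ma means younger, so youngest first: G 7.82 < F 39.6 < A 133.7 < E 280.1 < C 334.7 < B 1924 < D 2478.
Counting 4 along gives E (280.1 Ma); the excerpt puts that inside the Permian, 298.9–251.902 Ma.
Next in line is C (334.7 Ma), and 334.7 − 280.1 = 54.6 Myr.

E, in the Permian; 54.6 million years to C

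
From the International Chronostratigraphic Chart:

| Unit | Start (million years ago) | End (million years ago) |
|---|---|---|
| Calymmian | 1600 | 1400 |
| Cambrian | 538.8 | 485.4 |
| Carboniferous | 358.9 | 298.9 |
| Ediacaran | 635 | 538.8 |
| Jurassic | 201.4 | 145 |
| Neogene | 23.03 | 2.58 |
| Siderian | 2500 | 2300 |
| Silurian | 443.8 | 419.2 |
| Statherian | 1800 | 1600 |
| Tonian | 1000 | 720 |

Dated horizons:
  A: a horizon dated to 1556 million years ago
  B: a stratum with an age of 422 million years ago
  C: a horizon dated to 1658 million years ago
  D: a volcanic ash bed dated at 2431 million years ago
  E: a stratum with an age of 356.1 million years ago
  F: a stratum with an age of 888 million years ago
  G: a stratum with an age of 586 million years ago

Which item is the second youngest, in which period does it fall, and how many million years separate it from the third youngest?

Sorted youngest-first by Ma: E (356.1), B (422), G (586), F (888), A (1556), C (1658), D (2431).
The second youngest is B at 422 Ma, which lies in 443.8–419.2 Ma: the Silurian.
The third youngest is G at 586 Ma; separation = |422 − 586| = 164 Myr.

B, in the Silurian; 164 million years to G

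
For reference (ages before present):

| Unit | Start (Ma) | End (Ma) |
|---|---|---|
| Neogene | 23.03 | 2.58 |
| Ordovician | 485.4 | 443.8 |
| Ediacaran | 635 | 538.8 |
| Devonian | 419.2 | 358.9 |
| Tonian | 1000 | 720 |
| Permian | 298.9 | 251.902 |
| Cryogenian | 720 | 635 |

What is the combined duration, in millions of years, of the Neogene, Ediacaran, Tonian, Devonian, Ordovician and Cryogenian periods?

Each duration: Neogene = 20.45; Ediacaran = 96.2; Tonian = 280; Devonian = 60.3; Ordovician = 41.6; Cryogenian = 85.
Sum: 20.45 + 96.2 + 280 + 60.3 + 41.6 + 85 = 583.55 Myr.

583.55 million years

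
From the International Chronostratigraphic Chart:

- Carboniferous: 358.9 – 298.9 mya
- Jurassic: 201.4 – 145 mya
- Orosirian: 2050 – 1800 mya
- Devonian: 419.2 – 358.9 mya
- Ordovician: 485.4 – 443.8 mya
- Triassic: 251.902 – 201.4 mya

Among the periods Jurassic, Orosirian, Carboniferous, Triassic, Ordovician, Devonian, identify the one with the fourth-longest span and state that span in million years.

Start − end for each: Jurassic 201.4 − 145 = 56.4; Orosirian 2050 − 1800 = 250; Carboniferous 358.9 − 298.9 = 60; Triassic 251.902 − 201.4 = 50.502; Ordovician 485.4 − 443.8 = 41.6; Devonian 419.2 − 358.9 = 60.3.
Ranking these from longest: Orosirian > Devonian > Carboniferous > Jurassic > Triassic > Ordovician.
Position 4 in that ranking is Jurassic, which lasted 56.4 Myr.

Jurassic, 56.4 million years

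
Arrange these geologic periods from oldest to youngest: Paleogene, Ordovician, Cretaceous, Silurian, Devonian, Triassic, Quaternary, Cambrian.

Cambrian, then Ordovician, then Silurian, then Devonian, then Triassic, then Cretaceous, then Paleogene, then Quaternary

Group by era (each group listed oldest first) — Paleozoic: Cambrian, Ordovician, Silurian, Devonian; Mesozoic: Triassic, Cretaceous; Cenozoic: Paleogene, Quaternary. The eras run Paleozoic → Mesozoic → Cenozoic. Concatenating the groups in that era order gives oldest to youngest directly.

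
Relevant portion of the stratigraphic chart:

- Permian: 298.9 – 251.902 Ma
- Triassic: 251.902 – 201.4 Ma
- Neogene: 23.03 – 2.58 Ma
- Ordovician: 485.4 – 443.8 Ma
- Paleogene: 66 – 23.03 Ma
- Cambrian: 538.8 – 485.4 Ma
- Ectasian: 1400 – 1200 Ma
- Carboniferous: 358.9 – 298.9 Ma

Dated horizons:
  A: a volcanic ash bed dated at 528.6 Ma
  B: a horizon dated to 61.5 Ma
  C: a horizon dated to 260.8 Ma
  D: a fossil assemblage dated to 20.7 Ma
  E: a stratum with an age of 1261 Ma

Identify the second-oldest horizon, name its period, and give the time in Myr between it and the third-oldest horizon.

Larger Ma means older, so oldest first: E 1261 > A 528.6 > C 260.8 > B 61.5 > D 20.7.
Counting 2 along gives A (528.6 Ma); the excerpt puts that inside the Cambrian, 538.8–485.4 Ma.
Next in line is C (260.8 Ma), and 528.6 − 260.8 = 267.8 Myr.

A, in the Cambrian; 267.8 million years to C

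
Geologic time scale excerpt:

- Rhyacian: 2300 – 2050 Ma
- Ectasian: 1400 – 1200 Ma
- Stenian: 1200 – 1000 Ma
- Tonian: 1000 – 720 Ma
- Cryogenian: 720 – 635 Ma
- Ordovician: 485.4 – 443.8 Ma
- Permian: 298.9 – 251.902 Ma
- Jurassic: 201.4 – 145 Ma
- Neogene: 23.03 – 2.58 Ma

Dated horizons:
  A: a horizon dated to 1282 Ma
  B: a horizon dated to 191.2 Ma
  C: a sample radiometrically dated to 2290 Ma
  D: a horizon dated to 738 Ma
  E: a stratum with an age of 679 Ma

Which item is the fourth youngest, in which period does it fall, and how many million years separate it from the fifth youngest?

A, in the Ectasian; 1008 million years to C

Sorted youngest-first by Ma: B (191.2), E (679), D (738), A (1282), C (2290).
The fourth youngest is A at 1282 Ma, which lies in 1400–1200 Ma: the Ectasian.
The fifth youngest is C at 2290 Ma; separation = |1282 − 2290| = 1008 Myr.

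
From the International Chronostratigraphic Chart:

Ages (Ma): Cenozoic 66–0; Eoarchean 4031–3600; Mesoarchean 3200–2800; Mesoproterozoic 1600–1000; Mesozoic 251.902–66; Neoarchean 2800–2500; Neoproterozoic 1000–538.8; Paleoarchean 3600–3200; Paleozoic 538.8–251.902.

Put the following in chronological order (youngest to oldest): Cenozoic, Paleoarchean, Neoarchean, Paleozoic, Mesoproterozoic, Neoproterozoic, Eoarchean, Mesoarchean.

Sorting by start age (ascending Ma, since larger Ma = older): Cenozoic began 66, Paleozoic began 538.8, Neoproterozoic began 1000, Mesoproterozoic began 1600, Neoarchean began 2800, Mesoarchean began 3200, Paleoarchean began 3600, Eoarchean began 4031.

Cenozoic → Paleozoic → Neoproterozoic → Mesoproterozoic → Neoarchean → Mesoarchean → Paleoarchean → Eoarchean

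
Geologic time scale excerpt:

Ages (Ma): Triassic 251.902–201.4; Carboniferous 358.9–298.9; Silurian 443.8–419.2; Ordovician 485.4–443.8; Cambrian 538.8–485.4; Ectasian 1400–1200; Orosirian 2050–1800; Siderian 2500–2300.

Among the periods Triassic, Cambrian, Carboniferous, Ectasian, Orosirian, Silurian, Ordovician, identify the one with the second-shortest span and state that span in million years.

Ordovician, 41.6 million years

Start − end for each: Triassic 251.902 − 201.4 = 50.502; Cambrian 538.8 − 485.4 = 53.4; Carboniferous 358.9 − 298.9 = 60; Ectasian 1400 − 1200 = 200; Orosirian 2050 − 1800 = 250; Silurian 443.8 − 419.2 = 24.6; Ordovician 485.4 − 443.8 = 41.6.
Ranking these from shortest: Silurian < Ordovician < Triassic < Cambrian < Carboniferous < Ectasian < Orosirian.
Position 2 in that ranking is Ordovician, which lasted 41.6 Myr.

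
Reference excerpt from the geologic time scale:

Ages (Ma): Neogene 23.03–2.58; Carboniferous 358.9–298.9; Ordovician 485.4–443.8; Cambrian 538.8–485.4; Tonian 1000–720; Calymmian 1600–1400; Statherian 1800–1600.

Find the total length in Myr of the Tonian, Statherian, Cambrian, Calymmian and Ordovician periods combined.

Duration is start − end for each: (1000 − 720) + (1800 − 1600) + (538.8 − 485.4) + (1600 − 1400) + (485.4 − 443.8).
That is 280 + 200 + 53.4 + 200 + 41.6, which totals 775 million years.

775 million years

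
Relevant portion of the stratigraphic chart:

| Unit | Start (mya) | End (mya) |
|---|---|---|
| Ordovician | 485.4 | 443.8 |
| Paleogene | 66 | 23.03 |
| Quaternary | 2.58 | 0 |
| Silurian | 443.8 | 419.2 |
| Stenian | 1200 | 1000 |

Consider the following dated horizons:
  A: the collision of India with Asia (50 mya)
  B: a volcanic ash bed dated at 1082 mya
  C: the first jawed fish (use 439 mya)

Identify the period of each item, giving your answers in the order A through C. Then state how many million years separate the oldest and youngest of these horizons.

A — Paleogene; B — Stenian; C — Silurian; span 1032 million years

A: 50 Ma lies in 66–23.03 Ma, so Paleogene.
B: 1082 Ma lies in 1200–1000 Ma, so Stenian.
C: 439 Ma lies in 443.8–419.2 Ma, so Silurian.
Oldest = 1082 Ma, youngest = 50 Ma → span 1032 Myr.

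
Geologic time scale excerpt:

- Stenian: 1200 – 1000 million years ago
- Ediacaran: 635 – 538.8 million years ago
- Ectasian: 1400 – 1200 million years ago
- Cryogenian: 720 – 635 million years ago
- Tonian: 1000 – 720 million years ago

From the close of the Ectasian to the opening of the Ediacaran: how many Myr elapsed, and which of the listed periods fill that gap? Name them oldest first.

The Ectasian closes at 1200 Ma and the Ediacaran opens at 635 Ma, so the interval is 1200 − 635 = 565 Myr.
A period fits inside if it starts at or after 1200 Ma and ends at or before 635 Ma; oldest first that gives Stenian, Tonian, Cryogenian.

565 million years; Stenian, Tonian, Cryogenian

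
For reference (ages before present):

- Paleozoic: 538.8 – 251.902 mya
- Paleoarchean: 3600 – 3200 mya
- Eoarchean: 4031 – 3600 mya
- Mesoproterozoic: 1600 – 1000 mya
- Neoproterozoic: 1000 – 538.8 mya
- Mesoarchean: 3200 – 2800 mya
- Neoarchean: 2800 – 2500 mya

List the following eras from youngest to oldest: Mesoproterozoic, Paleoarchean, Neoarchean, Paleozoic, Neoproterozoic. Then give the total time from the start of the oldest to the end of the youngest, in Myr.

From the excerpt: Mesoproterozoic 1600–1000; Paleoarchean 3600–3200; Neoarchean 2800–2500; Paleozoic 538.8–251.902; Neoproterozoic 1000–538.8 (Ma).
Larger Ma is earlier, so the oldest is Paleoarchean and the youngest is Paleozoic; youngest to oldest: Paleozoic, Neoproterozoic, Mesoproterozoic, Neoarchean, Paleoarchean.
Oldest start 3600 minus youngest end 251.902 gives 3348.098 Myr overall.

Paleozoic → Neoproterozoic → Mesoproterozoic → Neoarchean → Paleoarchean; total span 3348.098 Myr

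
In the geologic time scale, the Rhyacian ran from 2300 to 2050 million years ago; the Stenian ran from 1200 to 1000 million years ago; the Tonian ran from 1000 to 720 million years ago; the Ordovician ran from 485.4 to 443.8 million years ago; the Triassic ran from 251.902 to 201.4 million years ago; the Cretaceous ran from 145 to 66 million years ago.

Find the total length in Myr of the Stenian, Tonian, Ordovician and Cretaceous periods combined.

600.6 million years

Duration is start − end for each: (1200 − 1000) + (1000 − 720) + (485.4 − 443.8) + (145 − 66).
That is 200 + 280 + 41.6 + 79, which totals 600.6 million years.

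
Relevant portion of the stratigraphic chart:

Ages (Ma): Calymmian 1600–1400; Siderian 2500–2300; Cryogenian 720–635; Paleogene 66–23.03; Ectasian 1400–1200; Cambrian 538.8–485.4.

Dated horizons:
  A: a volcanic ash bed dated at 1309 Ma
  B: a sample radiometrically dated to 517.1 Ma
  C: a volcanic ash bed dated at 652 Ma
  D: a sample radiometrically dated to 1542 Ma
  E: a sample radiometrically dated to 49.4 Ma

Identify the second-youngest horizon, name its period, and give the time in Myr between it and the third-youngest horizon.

B, in the Cambrian; 134.9 million years to C

Smaller Ma means younger, so youngest first: E 49.4 < B 517.1 < C 652 < A 1309 < D 1542.
Counting 2 along gives B (517.1 Ma); the excerpt puts that inside the Cambrian, 538.8–485.4 Ma.
Next in line is C (652 Ma), and 652 − 517.1 = 134.9 Myr.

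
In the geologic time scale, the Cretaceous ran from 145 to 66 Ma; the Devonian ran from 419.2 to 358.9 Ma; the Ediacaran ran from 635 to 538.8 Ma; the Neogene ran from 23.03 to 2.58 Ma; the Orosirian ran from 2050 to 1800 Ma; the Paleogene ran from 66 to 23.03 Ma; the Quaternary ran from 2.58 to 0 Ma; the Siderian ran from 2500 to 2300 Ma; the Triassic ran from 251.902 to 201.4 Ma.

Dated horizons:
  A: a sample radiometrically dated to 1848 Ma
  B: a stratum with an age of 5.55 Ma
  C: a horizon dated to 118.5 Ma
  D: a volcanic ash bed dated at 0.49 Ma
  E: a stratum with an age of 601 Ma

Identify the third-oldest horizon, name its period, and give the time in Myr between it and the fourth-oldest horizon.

C, in the Cretaceous; 112.95 million years to B

Larger Ma means older, so oldest first: A 1848 > E 601 > C 118.5 > B 5.55 > D 0.49.
Counting 3 along gives C (118.5 Ma); the excerpt puts that inside the Cretaceous, 145–66 Ma.
Next in line is B (5.55 Ma), and 118.5 − 5.55 = 112.95 Myr.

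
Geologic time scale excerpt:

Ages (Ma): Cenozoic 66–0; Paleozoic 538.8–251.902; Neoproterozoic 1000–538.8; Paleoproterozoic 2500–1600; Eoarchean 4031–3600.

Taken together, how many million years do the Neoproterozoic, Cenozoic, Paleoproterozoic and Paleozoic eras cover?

1714.098 million years

Each duration: Neoproterozoic = 461.2; Cenozoic = 66; Paleoproterozoic = 900; Paleozoic = 286.898.
Sum: 461.2 + 66 + 900 + 286.898 = 1714.098 Myr.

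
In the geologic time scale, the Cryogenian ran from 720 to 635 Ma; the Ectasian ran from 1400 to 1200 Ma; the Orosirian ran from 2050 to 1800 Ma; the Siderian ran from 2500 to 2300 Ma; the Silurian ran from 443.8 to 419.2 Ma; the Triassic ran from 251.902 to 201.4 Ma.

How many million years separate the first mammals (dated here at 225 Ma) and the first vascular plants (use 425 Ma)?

425 − 225 = 200 million years.

200 million years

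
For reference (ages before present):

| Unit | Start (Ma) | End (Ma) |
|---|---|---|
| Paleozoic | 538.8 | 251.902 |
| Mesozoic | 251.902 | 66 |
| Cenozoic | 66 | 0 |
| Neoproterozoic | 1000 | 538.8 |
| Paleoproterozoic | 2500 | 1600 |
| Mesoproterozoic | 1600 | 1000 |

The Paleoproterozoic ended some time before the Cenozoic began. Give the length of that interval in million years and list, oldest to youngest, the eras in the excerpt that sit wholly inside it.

The Paleoproterozoic closes at 1600 Ma and the Cenozoic opens at 66 Ma, so the interval is 1600 − 66 = 1534 Myr.
An era fits inside if it starts at or after 1600 Ma and ends at or before 66 Ma; oldest first that gives Mesoproterozoic, Neoproterozoic, Paleozoic, Mesozoic.

1534 million years; Mesoproterozoic, Neoproterozoic, Paleozoic, Mesozoic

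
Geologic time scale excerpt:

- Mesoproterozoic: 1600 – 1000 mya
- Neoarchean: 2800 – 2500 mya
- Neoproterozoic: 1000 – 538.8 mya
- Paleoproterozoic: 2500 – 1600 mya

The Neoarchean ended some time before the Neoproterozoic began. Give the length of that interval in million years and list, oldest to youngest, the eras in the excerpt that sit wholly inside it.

1500 million years; Paleoproterozoic, Mesoproterozoic

The Neoarchean closes at 2500 Ma and the Neoproterozoic opens at 1000 Ma, so the interval is 2500 − 1000 = 1500 Myr.
An era fits inside if it starts at or after 2500 Ma and ends at or before 1000 Ma; oldest first that gives Paleoproterozoic, Mesoproterozoic.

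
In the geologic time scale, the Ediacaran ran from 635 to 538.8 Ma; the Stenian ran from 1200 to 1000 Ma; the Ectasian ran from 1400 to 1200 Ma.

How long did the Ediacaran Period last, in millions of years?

635 − 538.8 = 96.2 million years.

96.2 million years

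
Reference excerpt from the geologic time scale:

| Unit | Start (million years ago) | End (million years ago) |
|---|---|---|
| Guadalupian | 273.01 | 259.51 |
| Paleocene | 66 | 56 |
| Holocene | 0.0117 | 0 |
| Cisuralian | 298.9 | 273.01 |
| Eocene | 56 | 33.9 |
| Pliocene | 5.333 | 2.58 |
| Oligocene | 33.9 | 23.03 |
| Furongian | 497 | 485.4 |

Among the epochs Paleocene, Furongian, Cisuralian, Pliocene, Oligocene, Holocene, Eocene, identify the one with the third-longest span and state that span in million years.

Furongian, 11.6 million years

Start − end for each: Paleocene 66 − 56 = 10; Furongian 497 − 485.4 = 11.6; Cisuralian 298.9 − 273.01 = 25.89; Pliocene 5.333 − 2.58 = 2.753; Oligocene 33.9 − 23.03 = 10.87; Holocene 0.0117 − 0 = 0.0117; Eocene 56 − 33.9 = 22.1.
Ranking these from longest: Cisuralian > Eocene > Furongian > Oligocene > Paleocene > Pliocene > Holocene.
Position 3 in that ranking is Furongian, which lasted 11.6 Myr.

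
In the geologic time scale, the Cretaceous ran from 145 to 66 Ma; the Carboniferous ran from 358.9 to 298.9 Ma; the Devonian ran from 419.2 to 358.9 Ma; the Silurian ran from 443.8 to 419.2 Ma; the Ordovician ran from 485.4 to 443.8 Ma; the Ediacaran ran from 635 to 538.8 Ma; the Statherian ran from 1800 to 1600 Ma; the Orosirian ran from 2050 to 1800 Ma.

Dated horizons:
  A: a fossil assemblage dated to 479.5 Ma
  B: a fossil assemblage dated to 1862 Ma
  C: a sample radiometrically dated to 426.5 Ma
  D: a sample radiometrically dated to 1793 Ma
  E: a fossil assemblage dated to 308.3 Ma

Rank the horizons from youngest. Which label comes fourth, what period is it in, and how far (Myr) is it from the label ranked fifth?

D, in the Statherian; 69 million years to B

Sorted youngest-first by Ma: E (308.3), C (426.5), A (479.5), D (1793), B (1862).
The fourth youngest is D at 1793 Ma, which lies in 1800–1600 Ma: the Statherian.
The fifth youngest is B at 1862 Ma; separation = |1793 − 1862| = 69 Myr.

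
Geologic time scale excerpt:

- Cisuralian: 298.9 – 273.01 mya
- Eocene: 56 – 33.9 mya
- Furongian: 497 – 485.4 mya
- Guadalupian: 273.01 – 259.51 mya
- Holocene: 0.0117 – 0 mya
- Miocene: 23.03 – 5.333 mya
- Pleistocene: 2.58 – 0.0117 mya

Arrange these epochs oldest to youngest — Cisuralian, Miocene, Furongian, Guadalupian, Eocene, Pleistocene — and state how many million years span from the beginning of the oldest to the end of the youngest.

Furongian → Cisuralian → Guadalupian → Eocene → Miocene → Pleistocene; total span 496.9883 Myr

From the excerpt: Cisuralian 298.9–273.01; Miocene 23.03–5.333; Furongian 497–485.4; Guadalupian 273.01–259.51; Eocene 56–33.9; Pleistocene 2.58–0.0117 (Ma).
Larger Ma is earlier, so the oldest is Furongian and the youngest is Pleistocene; oldest to youngest: Furongian, Cisuralian, Guadalupian, Eocene, Miocene, Pleistocene.
Oldest start 497 minus youngest end 0.0117 gives 496.9883 Myr overall.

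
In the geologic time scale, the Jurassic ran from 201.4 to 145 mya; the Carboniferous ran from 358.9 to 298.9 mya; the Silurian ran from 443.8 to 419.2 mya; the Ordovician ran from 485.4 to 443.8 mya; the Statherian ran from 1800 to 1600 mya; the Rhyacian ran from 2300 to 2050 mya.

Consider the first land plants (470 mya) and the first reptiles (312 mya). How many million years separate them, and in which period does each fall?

Elapsed time: 470 − 312 = 158 Myr.
470 Ma lies within 485.4–443.8 Ma: Ordovician.
312 Ma lies within 358.9–298.9 Ma: Carboniferous.

158 million years apart; the first in the Ordovician, the second in the Carboniferous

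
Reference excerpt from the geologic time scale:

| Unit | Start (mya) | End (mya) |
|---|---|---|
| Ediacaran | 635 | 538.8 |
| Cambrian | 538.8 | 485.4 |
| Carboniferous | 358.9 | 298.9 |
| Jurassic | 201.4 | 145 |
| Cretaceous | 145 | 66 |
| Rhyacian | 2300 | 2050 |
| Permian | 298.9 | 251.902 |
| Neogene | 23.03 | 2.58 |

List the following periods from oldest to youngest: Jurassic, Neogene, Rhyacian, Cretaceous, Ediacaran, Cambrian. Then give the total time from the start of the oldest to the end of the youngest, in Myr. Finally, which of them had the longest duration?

Rhyacian → Ediacaran → Cambrian → Jurassic → Cretaceous → Neogene; total span 2297.42 Myr; longest is Rhyacian

Start ages (Ma): Rhyacian 2300, Ediacaran 635, Cambrian 538.8, Jurassic 201.4, Cretaceous 145, Neogene 23.03.
Ordered oldest to youngest: Rhyacian, Ediacaran, Cambrian, Jurassic, Cretaceous, Neogene.
Span = 2300 − 2.58 = 2297.42 Myr.
Durations: Jurassic 56.4, Neogene 20.45, Cretaceous 79, Rhyacian 250, Cambrian 53.4, Ediacaran 96.2 → longest is Rhyacian (250 Myr).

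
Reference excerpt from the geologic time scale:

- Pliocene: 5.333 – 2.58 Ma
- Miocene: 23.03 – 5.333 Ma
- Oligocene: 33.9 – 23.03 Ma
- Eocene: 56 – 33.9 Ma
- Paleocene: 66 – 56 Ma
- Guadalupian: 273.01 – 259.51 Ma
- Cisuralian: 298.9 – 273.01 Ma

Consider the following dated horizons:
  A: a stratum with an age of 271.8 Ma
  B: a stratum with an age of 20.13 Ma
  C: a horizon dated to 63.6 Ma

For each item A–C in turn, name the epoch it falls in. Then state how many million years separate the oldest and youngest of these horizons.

A — Guadalupian; B — Miocene; C — Paleocene; span 251.67 million years

A: 271.8 Ma lies in 273.01–259.51 Ma, so Guadalupian.
B: 20.13 Ma lies in 23.03–5.333 Ma, so Miocene.
C: 63.6 Ma lies in 66–56 Ma, so Paleocene.
Oldest = 271.8 Ma, youngest = 20.13 Ma → span 251.67 Myr.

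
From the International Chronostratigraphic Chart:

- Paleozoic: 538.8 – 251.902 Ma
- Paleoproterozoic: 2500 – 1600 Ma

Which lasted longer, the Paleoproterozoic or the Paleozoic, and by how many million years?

Paleoproterozoic: 2500 − 1600 = 900 Myr.
Paleozoic: 538.8 − 251.902 = 286.898 Myr.
Difference: 900 − 286.898 = 613.102 Myr, so the Paleoproterozoic was longer.

Paleoproterozoic, by 613.102 million years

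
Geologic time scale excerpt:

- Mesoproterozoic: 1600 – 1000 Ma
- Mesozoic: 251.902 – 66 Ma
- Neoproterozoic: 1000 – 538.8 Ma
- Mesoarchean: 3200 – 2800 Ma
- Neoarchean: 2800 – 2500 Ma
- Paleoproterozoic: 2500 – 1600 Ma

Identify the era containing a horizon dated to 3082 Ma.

3082 Ma lies between 3200 and 2800 Ma, so it falls in the Mesoarchean.

Mesoarchean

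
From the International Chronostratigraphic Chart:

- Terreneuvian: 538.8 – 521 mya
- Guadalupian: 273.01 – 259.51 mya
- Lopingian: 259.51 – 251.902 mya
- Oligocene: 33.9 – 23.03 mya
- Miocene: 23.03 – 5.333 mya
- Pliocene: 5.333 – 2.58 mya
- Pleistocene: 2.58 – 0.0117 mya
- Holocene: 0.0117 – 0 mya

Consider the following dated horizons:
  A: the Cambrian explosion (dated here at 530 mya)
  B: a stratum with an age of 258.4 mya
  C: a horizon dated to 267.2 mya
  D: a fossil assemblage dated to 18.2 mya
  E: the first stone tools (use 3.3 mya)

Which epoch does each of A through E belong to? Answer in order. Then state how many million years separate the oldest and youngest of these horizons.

A — Terreneuvian; B — Lopingian; C — Guadalupian; D — Miocene; E — Pliocene; span 526.7 million years

A: 530 Ma lies in 538.8–521 Ma, so Terreneuvian.
B: 258.4 Ma lies in 259.51–251.902 Ma, so Lopingian.
C: 267.2 Ma lies in 273.01–259.51 Ma, so Guadalupian.
D: 18.2 Ma lies in 23.03–5.333 Ma, so Miocene.
E: 3.3 Ma lies in 5.333–2.58 Ma, so Pliocene.
Oldest = 530 Ma, youngest = 3.3 Ma → span 526.7 Myr.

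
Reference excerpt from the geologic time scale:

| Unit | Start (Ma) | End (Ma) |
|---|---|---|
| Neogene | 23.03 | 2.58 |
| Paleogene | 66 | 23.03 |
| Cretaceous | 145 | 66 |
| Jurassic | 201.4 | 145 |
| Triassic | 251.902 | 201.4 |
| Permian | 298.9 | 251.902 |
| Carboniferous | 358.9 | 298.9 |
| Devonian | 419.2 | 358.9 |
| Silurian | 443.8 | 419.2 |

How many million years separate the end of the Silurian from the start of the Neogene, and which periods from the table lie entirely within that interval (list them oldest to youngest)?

End of Silurian = 419.2 Ma; start of Neogene = 23.03 Ma.
Gap = 419.2 − 23.03 = 396.17 Myr.
Periods wholly inside 419.2–23.03 Ma: Devonian (419.2–358.9), Carboniferous (358.9–298.9), Permian (298.9–251.902), Triassic (251.902–201.4), Jurassic (201.4–145), Cretaceous (145–66), Paleogene (66–23.03).

396.17 million years; Devonian, Carboniferous, Permian, Triassic, Jurassic, Cretaceous, Paleogene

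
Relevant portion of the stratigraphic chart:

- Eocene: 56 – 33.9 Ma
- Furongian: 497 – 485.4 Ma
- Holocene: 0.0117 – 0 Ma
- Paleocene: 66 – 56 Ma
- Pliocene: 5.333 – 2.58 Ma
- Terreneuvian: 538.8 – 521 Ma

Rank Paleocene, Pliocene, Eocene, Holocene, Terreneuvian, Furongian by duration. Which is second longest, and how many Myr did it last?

Terreneuvian, 17.8 million years

Start − end for each: Paleocene 66 − 56 = 10; Pliocene 5.333 − 2.58 = 2.753; Eocene 56 − 33.9 = 22.1; Holocene 0.0117 − 0 = 0.0117; Terreneuvian 538.8 − 521 = 17.8; Furongian 497 − 485.4 = 11.6.
Ranking these from longest: Eocene > Terreneuvian > Furongian > Paleocene > Pliocene > Holocene.
Position 2 in that ranking is Terreneuvian, which lasted 17.8 Myr.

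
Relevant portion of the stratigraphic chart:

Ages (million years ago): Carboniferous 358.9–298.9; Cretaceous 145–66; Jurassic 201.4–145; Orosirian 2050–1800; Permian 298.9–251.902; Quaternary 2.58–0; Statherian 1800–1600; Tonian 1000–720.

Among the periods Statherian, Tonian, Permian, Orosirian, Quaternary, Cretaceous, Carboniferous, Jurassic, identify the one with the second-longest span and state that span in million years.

Start − end for each: Statherian 1800 − 1600 = 200; Tonian 1000 − 720 = 280; Permian 298.9 − 251.902 = 46.998; Orosirian 2050 − 1800 = 250; Quaternary 2.58 − 0 = 2.58; Cretaceous 145 − 66 = 79; Carboniferous 358.9 − 298.9 = 60; Jurassic 201.4 − 145 = 56.4.
Ranking these from longest: Tonian > Orosirian > Statherian > Cretaceous > Carboniferous > Jurassic > Permian > Quaternary.
Position 2 in that ranking is Orosirian, which lasted 250 Myr.

Orosirian, 250 million years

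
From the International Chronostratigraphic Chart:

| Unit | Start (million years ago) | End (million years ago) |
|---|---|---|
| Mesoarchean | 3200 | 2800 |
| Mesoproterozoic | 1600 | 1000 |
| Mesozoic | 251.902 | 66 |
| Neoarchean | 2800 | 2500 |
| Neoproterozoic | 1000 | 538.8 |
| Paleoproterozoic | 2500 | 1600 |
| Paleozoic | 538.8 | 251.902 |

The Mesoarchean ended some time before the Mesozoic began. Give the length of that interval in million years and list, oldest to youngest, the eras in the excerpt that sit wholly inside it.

The Mesoarchean closes at 2800 Ma and the Mesozoic opens at 251.902 Ma, so the interval is 2800 − 251.902 = 2548.098 Myr.
An era fits inside if it starts at or after 2800 Ma and ends at or before 251.902 Ma; oldest first that gives Neoarchean, Paleoproterozoic, Mesoproterozoic, Neoproterozoic, Paleozoic.

2548.098 million years; Neoarchean, Paleoproterozoic, Mesoproterozoic, Neoproterozoic, Paleozoic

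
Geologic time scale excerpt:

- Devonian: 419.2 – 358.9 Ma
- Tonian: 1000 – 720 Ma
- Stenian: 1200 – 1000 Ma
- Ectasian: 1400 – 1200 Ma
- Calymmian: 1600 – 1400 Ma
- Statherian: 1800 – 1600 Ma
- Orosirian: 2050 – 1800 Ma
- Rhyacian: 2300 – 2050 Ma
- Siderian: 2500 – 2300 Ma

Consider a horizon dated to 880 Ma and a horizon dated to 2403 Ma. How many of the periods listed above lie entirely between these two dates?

2403 Ma sits inside the Siderian (2500–2300) and 880 Ma inside the Tonian (1000–720); neither of those is wholly between the two dates.
The listed periods lying completely between them are Rhyacian, Orosirian, Statherian, Calymmian, Ectasian, Stenian — 6 in all.

6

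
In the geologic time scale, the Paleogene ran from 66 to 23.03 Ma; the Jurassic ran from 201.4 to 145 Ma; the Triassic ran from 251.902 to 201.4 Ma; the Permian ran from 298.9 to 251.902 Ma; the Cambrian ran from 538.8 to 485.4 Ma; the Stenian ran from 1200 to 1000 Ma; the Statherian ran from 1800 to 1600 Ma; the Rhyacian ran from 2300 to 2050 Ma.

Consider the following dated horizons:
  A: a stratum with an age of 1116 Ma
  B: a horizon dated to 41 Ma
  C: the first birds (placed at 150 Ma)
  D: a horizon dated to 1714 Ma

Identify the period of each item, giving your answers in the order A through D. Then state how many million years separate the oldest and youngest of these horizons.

Match each age against the start–end ranges in the excerpt: A = 1116 Ma → Stenian (1200–1000); B = 41 Ma → Paleogene (66–23.03); C = 150 Ma → Jurassic (201.4–145); D = 1714 Ma → Statherian (1800–1600).
The largest age is 1714 Ma and the smallest is 41 Ma; their difference is 1673 Myr.

A — Stenian; B — Paleogene; C — Jurassic; D — Statherian; span 1673 million years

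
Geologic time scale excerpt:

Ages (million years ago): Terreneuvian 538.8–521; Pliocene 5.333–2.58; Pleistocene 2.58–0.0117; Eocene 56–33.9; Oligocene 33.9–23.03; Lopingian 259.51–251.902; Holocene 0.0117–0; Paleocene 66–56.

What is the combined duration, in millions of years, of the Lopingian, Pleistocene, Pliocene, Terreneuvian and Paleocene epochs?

40.7293 million years

Duration is start − end for each: (259.51 − 251.902) + (2.58 − 0.0117) + (5.333 − 2.58) + (538.8 − 521) + (66 − 56).
That is 7.608 + 2.5683 + 2.753 + 17.8 + 10, which totals 40.7293 million years.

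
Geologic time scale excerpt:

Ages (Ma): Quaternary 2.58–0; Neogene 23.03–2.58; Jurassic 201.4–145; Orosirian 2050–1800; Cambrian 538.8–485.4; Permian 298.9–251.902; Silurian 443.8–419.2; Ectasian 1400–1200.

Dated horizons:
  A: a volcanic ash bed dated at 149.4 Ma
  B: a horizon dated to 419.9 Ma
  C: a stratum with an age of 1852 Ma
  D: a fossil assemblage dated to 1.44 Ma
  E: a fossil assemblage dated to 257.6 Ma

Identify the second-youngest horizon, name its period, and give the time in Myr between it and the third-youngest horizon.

A, in the Jurassic; 108.2 million years to E

Sorted youngest-first by Ma: D (1.44), A (149.4), E (257.6), B (419.9), C (1852).
The second youngest is A at 149.4 Ma, which lies in 201.4–145 Ma: the Jurassic.
The third youngest is E at 257.6 Ma; separation = |149.4 − 257.6| = 108.2 Myr.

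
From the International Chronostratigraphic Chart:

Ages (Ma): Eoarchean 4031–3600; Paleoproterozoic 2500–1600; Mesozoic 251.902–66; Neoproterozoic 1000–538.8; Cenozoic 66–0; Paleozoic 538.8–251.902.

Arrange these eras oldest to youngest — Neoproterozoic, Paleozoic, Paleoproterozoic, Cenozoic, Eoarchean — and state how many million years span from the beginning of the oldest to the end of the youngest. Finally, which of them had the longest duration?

Eoarchean, Paleoproterozoic, Neoproterozoic, Paleozoic, Cenozoic; total span 4031 Myr; longest is Paleoproterozoic

Start ages (Ma): Eoarchean 4031, Paleoproterozoic 2500, Neoproterozoic 1000, Paleozoic 538.8, Cenozoic 66.
Ordered oldest to youngest: Eoarchean, Paleoproterozoic, Neoproterozoic, Paleozoic, Cenozoic.
Span = 4031 − 0 = 4031 Myr.
Durations: Paleoproterozoic 900, Neoproterozoic 461.2, Paleozoic 286.898, Eoarchean 431, Cenozoic 66 → longest is Paleoproterozoic (900 Myr).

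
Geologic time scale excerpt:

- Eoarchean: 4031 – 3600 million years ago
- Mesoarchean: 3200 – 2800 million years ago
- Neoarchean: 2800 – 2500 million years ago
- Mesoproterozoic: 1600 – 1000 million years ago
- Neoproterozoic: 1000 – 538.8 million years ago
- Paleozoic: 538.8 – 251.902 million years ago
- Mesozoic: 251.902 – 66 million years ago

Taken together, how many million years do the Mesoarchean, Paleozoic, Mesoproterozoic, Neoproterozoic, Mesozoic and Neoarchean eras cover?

2234 million years

Duration is start − end for each: (3200 − 2800) + (538.8 − 251.902) + (1600 − 1000) + (1000 − 538.8) + (251.902 − 66) + (2800 − 2500).
That is 400 + 286.898 + 600 + 461.2 + 185.902 + 300, which totals 2234 million years.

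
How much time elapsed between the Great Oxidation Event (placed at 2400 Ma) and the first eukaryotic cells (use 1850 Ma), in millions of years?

2400 − 1850 = 550 million years.

550 million years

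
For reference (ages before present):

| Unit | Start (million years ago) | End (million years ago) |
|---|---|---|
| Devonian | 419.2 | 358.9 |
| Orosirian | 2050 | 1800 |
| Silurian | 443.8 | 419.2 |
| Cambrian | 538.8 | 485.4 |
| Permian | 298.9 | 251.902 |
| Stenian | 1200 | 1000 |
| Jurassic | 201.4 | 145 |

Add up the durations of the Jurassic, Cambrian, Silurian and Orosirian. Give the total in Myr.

384.4 million years

Each duration: Jurassic = 56.4; Cambrian = 53.4; Silurian = 24.6; Orosirian = 250.
Sum: 56.4 + 53.4 + 24.6 + 250 = 384.4 Myr.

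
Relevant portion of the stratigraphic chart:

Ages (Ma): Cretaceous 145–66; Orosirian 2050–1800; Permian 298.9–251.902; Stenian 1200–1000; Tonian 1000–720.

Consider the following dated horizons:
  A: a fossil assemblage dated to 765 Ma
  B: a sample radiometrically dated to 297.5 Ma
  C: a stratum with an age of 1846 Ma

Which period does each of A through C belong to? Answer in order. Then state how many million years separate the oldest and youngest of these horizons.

A — Tonian; B — Permian; C — Orosirian; span 1548.5 million years

Match each age against the start–end ranges in the excerpt: A = 765 Ma → Tonian (1000–720); B = 297.5 Ma → Permian (298.9–251.902); C = 1846 Ma → Orosirian (2050–1800).
The largest age is 1846 Ma and the smallest is 297.5 Ma; their difference is 1548.5 Myr.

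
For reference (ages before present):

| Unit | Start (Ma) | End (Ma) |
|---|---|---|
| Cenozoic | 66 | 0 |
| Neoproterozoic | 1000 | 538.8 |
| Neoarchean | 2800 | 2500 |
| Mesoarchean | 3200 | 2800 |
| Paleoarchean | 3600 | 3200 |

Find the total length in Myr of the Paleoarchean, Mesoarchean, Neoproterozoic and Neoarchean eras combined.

1561.2 million years

Duration is start − end for each: (3600 − 3200) + (3200 − 2800) + (1000 − 538.8) + (2800 − 2500).
That is 400 + 400 + 461.2 + 300, which totals 1561.2 million years.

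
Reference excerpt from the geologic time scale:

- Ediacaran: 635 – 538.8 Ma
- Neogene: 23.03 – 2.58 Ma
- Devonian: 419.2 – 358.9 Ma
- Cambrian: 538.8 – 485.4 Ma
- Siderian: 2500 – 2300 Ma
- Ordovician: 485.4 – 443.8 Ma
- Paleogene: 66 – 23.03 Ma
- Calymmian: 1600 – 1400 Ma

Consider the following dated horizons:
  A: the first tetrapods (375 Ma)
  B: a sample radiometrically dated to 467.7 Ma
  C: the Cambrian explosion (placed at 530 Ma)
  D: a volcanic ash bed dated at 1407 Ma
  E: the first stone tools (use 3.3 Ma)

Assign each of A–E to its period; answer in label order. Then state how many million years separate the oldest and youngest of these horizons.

Match each age against the start–end ranges in the excerpt: A = 375 Ma → Devonian (419.2–358.9); B = 467.7 Ma → Ordovician (485.4–443.8); C = 530 Ma → Cambrian (538.8–485.4); D = 1407 Ma → Calymmian (1600–1400); E = 3.3 Ma → Neogene (23.03–2.58).
The largest age is 1407 Ma and the smallest is 3.3 Ma; their difference is 1403.7 Myr.

A — Devonian; B — Ordovician; C — Cambrian; D — Calymmian; E — Neogene; span 1403.7 million years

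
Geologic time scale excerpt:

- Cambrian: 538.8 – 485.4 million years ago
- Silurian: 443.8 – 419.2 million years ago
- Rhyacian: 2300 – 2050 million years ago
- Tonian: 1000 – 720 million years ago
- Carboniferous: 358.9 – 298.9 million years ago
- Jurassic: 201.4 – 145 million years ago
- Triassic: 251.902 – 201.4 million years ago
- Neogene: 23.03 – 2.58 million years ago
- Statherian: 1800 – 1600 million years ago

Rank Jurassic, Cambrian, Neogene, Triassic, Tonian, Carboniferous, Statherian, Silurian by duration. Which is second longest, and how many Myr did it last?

Statherian, 200 million years

Start − end for each: Jurassic 201.4 − 145 = 56.4; Cambrian 538.8 − 485.4 = 53.4; Neogene 23.03 − 2.58 = 20.45; Triassic 251.902 − 201.4 = 50.502; Tonian 1000 − 720 = 280; Carboniferous 358.9 − 298.9 = 60; Statherian 1800 − 1600 = 200; Silurian 443.8 − 419.2 = 24.6.
Ranking these from longest: Tonian > Statherian > Carboniferous > Jurassic > Cambrian > Triassic > Silurian > Neogene.
Position 2 in that ranking is Statherian, which lasted 200 Myr.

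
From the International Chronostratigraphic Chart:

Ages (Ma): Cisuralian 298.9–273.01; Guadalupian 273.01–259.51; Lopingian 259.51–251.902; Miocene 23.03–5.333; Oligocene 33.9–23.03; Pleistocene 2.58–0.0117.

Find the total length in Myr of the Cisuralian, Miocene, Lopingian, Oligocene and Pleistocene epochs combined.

Each duration: Cisuralian = 25.89; Miocene = 17.697; Lopingian = 7.608; Oligocene = 10.87; Pleistocene = 2.5683.
Sum: 25.89 + 17.697 + 7.608 + 10.87 + 2.5683 = 64.6333 Myr.

64.6333 million years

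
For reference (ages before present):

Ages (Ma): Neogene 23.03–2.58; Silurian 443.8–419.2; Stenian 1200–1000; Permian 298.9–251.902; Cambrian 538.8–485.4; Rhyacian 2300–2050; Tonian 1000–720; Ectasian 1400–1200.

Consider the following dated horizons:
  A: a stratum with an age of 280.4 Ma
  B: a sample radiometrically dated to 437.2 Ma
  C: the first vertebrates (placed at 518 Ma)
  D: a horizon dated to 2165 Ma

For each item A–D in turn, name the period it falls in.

Match each age against the start–end ranges in the excerpt: A = 280.4 Ma → Permian (298.9–251.902); B = 437.2 Ma → Silurian (443.8–419.2); C = 518 Ma → Cambrian (538.8–485.4); D = 2165 Ma → Rhyacian (2300–2050).

A — Permian; B — Silurian; C — Cambrian; D — Rhyacian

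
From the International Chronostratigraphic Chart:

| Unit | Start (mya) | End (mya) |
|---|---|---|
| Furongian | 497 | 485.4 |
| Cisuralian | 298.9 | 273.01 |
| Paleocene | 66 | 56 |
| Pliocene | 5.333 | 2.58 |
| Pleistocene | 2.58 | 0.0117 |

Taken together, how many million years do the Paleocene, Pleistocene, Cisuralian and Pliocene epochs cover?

Each duration: Paleocene = 10; Pleistocene = 2.5683; Cisuralian = 25.89; Pliocene = 2.753.
Sum: 10 + 2.5683 + 25.89 + 2.753 = 41.2113 Myr.

41.2113 million years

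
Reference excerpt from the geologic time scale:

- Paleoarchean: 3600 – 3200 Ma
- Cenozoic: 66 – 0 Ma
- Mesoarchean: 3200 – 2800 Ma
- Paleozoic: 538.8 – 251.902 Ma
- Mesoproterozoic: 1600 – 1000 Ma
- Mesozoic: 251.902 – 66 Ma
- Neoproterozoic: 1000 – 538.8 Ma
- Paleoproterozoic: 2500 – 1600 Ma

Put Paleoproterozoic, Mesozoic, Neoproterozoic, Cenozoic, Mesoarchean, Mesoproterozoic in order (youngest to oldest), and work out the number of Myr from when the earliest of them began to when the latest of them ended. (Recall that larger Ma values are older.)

Cenozoic → Mesozoic → Neoproterozoic → Mesoproterozoic → Paleoproterozoic → Mesoarchean; total span 3200 Myr

Start ages (Ma): Mesoarchean 3200, Paleoproterozoic 2500, Mesoproterozoic 1600, Neoproterozoic 1000, Mesozoic 251.902, Cenozoic 66.
Ordered youngest to oldest: Cenozoic, Mesozoic, Neoproterozoic, Mesoproterozoic, Paleoproterozoic, Mesoarchean.
Span = 3200 − 0 = 3200 Myr.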